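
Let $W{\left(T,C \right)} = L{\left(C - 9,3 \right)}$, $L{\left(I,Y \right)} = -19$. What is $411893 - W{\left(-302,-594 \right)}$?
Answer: $411912$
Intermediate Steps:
$W{\left(T,C \right)} = -19$
$411893 - W{\left(-302,-594 \right)} = 411893 - -19 = 411893 + 19 = 411912$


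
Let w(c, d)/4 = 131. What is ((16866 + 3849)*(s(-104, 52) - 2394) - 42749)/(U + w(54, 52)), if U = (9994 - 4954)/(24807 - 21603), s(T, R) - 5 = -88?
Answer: -1142622139/11694 ≈ -97710.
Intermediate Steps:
w(c, d) = 524 (w(c, d) = 4*131 = 524)
s(T, R) = -83 (s(T, R) = 5 - 88 = -83)
U = 140/89 (U = 5040/3204 = 5040*(1/3204) = 140/89 ≈ 1.5730)
((16866 + 3849)*(s(-104, 52) - 2394) - 42749)/(U + w(54, 52)) = ((16866 + 3849)*(-83 - 2394) - 42749)/(140/89 + 524) = (20715*(-2477) - 42749)/(46776/89) = (-51311055 - 42749)*(89/46776) = -51353804*89/46776 = -1142622139/11694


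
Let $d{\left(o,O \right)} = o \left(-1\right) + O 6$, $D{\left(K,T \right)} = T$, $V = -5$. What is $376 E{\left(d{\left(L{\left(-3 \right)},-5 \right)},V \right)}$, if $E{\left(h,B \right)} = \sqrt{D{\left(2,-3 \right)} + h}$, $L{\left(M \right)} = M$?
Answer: $376 i \sqrt{30} \approx 2059.4 i$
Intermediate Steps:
$d{\left(o,O \right)} = - o + 6 O$
$E{\left(h,B \right)} = \sqrt{-3 + h}$
$376 E{\left(d{\left(L{\left(-3 \right)},-5 \right)},V \right)} = 376 \sqrt{-3 + \left(\left(-1\right) \left(-3\right) + 6 \left(-5\right)\right)} = 376 \sqrt{-3 + \left(3 - 30\right)} = 376 \sqrt{-3 - 27} = 376 \sqrt{-30} = 376 i \sqrt{30}$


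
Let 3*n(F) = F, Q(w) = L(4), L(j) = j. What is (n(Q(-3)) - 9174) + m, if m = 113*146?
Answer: 21976/3 ≈ 7325.3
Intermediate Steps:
Q(w) = 4
m = 16498
n(F) = F/3
(n(Q(-3)) - 9174) + m = ((⅓)*4 - 9174) + 16498 = (4/3 - 9174) + 16498 = -27518/3 + 16498 = 21976/3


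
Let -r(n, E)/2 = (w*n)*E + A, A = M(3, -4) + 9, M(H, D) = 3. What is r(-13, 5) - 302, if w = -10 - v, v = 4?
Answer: -2146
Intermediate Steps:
A = 12 (A = 3 + 9 = 12)
w = -14 (w = -10 - 1*4 = -10 - 4 = -14)
r(n, E) = -24 + 28*E*n (r(n, E) = -2*((-14*n)*E + 12) = -2*(-14*E*n + 12) = -2*(12 - 14*E*n) = -24 + 28*E*n)
r(-13, 5) - 302 = (-24 + 28*5*(-13)) - 302 = (-24 - 1820) - 302 = -1844 - 302 = -2146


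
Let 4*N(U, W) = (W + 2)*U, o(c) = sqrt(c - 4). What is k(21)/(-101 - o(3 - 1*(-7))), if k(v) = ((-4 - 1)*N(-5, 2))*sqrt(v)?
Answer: -505*sqrt(21)/2039 + 15*sqrt(14)/2039 ≈ -1.1074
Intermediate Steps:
o(c) = sqrt(-4 + c)
N(U, W) = U*(2 + W)/4 (N(U, W) = ((W + 2)*U)/4 = ((2 + W)*U)/4 = (U*(2 + W))/4 = U*(2 + W)/4)
k(v) = 25*sqrt(v) (k(v) = ((-4 - 1)*((1/4)*(-5)*(2 + 2)))*sqrt(v) = (-5*(-5)*4/4)*sqrt(v) = (-5*(-5))*sqrt(v) = 25*sqrt(v))
k(21)/(-101 - o(3 - 1*(-7))) = (25*sqrt(21))/(-101 - sqrt(-4 + (3 - 1*(-7)))) = (25*sqrt(21))/(-101 - sqrt(-4 + (3 + 7))) = (25*sqrt(21))/(-101 - sqrt(-4 + 10)) = (25*sqrt(21))/(-101 - sqrt(6)) = 25*sqrt(21)/(-101 - sqrt(6))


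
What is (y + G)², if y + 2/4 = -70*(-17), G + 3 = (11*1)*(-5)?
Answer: 5121169/4 ≈ 1.2803e+6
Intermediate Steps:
G = -58 (G = -3 + (11*1)*(-5) = -3 + 11*(-5) = -3 - 55 = -58)
y = 2379/2 (y = -½ - 70*(-17) = -½ + 1190 = 2379/2 ≈ 1189.5)
(y + G)² = (2379/2 - 58)² = (2263/2)² = 5121169/4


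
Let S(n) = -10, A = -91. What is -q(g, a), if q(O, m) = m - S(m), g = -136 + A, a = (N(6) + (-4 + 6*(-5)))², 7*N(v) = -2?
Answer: -58090/49 ≈ -1185.5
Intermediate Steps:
N(v) = -2/7 (N(v) = (⅐)*(-2) = -2/7)
a = 57600/49 (a = (-2/7 + (-4 + 6*(-5)))² = (-2/7 + (-4 - 30))² = (-2/7 - 34)² = (-240/7)² = 57600/49 ≈ 1175.5)
g = -227 (g = -136 - 91 = -227)
q(O, m) = 10 + m (q(O, m) = m - 1*(-10) = m + 10 = 10 + m)
-q(g, a) = -(10 + 57600/49) = -1*58090/49 = -58090/49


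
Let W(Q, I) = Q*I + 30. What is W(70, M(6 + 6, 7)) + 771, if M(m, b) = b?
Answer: 1291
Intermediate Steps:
W(Q, I) = 30 + I*Q (W(Q, I) = I*Q + 30 = 30 + I*Q)
W(70, M(6 + 6, 7)) + 771 = (30 + 7*70) + 771 = (30 + 490) + 771 = 520 + 771 = 1291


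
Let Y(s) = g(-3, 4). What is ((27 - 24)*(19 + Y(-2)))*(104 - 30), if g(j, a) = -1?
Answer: 3996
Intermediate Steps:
Y(s) = -1
((27 - 24)*(19 + Y(-2)))*(104 - 30) = ((27 - 24)*(19 - 1))*(104 - 30) = (3*18)*74 = 54*74 = 3996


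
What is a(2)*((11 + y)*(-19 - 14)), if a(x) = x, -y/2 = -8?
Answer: -1782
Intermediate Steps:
y = 16 (y = -2*(-8) = 16)
a(2)*((11 + y)*(-19 - 14)) = 2*((11 + 16)*(-19 - 14)) = 2*(27*(-33)) = 2*(-891) = -1782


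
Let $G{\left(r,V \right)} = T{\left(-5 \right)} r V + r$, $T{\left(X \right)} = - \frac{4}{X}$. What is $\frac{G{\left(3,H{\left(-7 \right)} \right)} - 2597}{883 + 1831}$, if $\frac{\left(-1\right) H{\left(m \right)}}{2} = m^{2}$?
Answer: $- \frac{7073}{6785} \approx -1.0424$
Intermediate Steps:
$H{\left(m \right)} = - 2 m^{2}$
$G{\left(r,V \right)} = r + \frac{4 V r}{5}$ ($G{\left(r,V \right)} = - \frac{4}{-5} r V + r = \left(-4\right) \left(- \frac{1}{5}\right) r V + r = \frac{4 r}{5} V + r = \frac{4 V r}{5} + r = r + \frac{4 V r}{5}$)
$\frac{G{\left(3,H{\left(-7 \right)} \right)} - 2597}{883 + 1831} = \frac{\frac{1}{5} \cdot 3 \left(5 + 4 \left(- 2 \left(-7\right)^{2}\right)\right) - 2597}{883 + 1831} = \frac{\frac{1}{5} \cdot 3 \left(5 + 4 \left(\left(-2\right) 49\right)\right) - 2597}{2714} = \left(\frac{1}{5} \cdot 3 \left(5 + 4 \left(-98\right)\right) - 2597\right) \frac{1}{2714} = \left(\frac{1}{5} \cdot 3 \left(5 - 392\right) - 2597\right) \frac{1}{2714} = \left(\frac{1}{5} \cdot 3 \left(-387\right) - 2597\right) \frac{1}{2714} = \left(- \frac{1161}{5} - 2597\right) \frac{1}{2714} = \left(- \frac{14146}{5}\right) \frac{1}{2714} = - \frac{7073}{6785}$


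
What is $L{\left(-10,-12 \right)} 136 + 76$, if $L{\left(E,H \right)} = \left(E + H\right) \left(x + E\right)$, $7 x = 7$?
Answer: $27004$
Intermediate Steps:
$x = 1$ ($x = \frac{1}{7} \cdot 7 = 1$)
$L{\left(E,H \right)} = \left(1 + E\right) \left(E + H\right)$ ($L{\left(E,H \right)} = \left(E + H\right) \left(1 + E\right) = \left(1 + E\right) \left(E + H\right)$)
$L{\left(-10,-12 \right)} 136 + 76 = \left(-10 - 12 + \left(-10\right)^{2} - -120\right) 136 + 76 = \left(-10 - 12 + 100 + 120\right) 136 + 76 = 198 \cdot 136 + 76 = 26928 + 76 = 27004$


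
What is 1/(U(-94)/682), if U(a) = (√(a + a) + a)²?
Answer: 341/(2*(47 - I*√47)²) ≈ 0.072427 + 0.021589*I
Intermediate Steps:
U(a) = (a + √2*√a)² (U(a) = (√(2*a) + a)² = (√2*√a + a)² = (a + √2*√a)²)
1/(U(-94)/682) = 1/((-94 + √2*√(-94))²/682) = 1/((-94 + √2*(I*√94))²*(1/682)) = 1/((-94 + 2*I*√47)²*(1/682)) = 1/((-94 + 2*I*√47)²/682) = 682/(-94 + 2*I*√47)²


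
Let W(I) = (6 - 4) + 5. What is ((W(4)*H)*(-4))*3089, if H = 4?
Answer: -345968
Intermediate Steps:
W(I) = 7 (W(I) = 2 + 5 = 7)
((W(4)*H)*(-4))*3089 = ((7*4)*(-4))*3089 = (28*(-4))*3089 = -112*3089 = -345968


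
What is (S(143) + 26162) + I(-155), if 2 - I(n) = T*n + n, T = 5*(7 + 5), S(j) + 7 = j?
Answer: 35755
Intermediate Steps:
S(j) = -7 + j
T = 60 (T = 5*12 = 60)
I(n) = 2 - 61*n (I(n) = 2 - (60*n + n) = 2 - 61*n)
(S(143) + 26162) + I(-155) = ((-7 + 143) + 26162) + (2 - 61*(-155)) = (136 + 26162) + (2 + 9455) = 26298 + 9457 = 35755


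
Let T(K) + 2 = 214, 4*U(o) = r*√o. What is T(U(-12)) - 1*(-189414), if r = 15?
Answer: 189626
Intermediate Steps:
U(o) = 15*√o/4 (U(o) = (15*√o)/4 = 15*√o/4)
T(K) = 212 (T(K) = -2 + 214 = 212)
T(U(-12)) - 1*(-189414) = 212 - 1*(-189414) = 212 + 189414 = 189626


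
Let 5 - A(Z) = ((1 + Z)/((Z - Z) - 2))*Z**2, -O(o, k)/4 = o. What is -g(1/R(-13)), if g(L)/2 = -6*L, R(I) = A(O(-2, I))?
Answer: 12/293 ≈ 0.040956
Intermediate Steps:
O(o, k) = -4*o
A(Z) = 5 - Z**2*(-1/2 - Z/2) (A(Z) = 5 - (1 + Z)/((Z - Z) - 2)*Z**2 = 5 - (1 + Z)/(0 - 2)*Z**2 = 5 - (1 + Z)/(-2)*Z**2 = 5 - (1 + Z)*(-1/2)*Z**2 = 5 - (-1/2 - Z/2)*Z**2 = 5 - Z**2*(-1/2 - Z/2))
R(I) = 293 (R(I) = 5 + (-4*(-2))**2/2 + (-4*(-2))**3/2 = 5 + (1/2)*8**2 + (1/2)*8**3 = 5 + (1/2)*64 + (1/2)*512 = 5 + 32 + 256 = 293)
g(L) = -12*L (g(L) = 2*(-6*L) = -12*L)
-g(1/R(-13)) = -(-12)/293 = -1*(-12/293) = 12/293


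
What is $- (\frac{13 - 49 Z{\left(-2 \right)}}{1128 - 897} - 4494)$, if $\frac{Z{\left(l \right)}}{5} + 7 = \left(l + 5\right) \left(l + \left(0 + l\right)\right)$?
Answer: $\frac{344482}{77} \approx 4473.8$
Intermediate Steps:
$Z{\left(l \right)} = -35 + 10 l \left(5 + l\right)$ ($Z{\left(l \right)} = -35 + 5 \left(l + 5\right) \left(l + \left(0 + l\right)\right) = -35 + 5 \left(5 + l\right) \left(l + l\right) = -35 + 5 \left(5 + l\right) 2 l = -35 + 5 \cdot 2 l \left(5 + l\right) = -35 + 10 l \left(5 + l\right)$)
$- (\frac{13 - 49 Z{\left(-2 \right)}}{1128 - 897} - 4494) = - (\frac{13 - 49 \left(-35 + 10 \left(-2\right)^{2} + 50 \left(-2\right)\right)}{1128 - 897} - 4494) = - (\frac{13 - 49 \left(-35 + 10 \cdot 4 - 100\right)}{231} - 4494) = - (\left(13 - 49 \left(-35 + 40 - 100\right)\right) \frac{1}{231} - 4494) = - (\left(13 - -4655\right) \frac{1}{231} - 4494) = - (\left(13 + 4655\right) \frac{1}{231} - 4494) = - (4668 \cdot \frac{1}{231} - 4494) = - (\frac{1556}{77} - 4494) = \left(-1\right) \left(- \frac{344482}{77}\right) = \frac{344482}{77}$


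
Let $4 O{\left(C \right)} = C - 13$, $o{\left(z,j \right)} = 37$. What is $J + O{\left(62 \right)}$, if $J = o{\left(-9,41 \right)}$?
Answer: $\frac{197}{4} \approx 49.25$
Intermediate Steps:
$J = 37$
$O{\left(C \right)} = - \frac{13}{4} + \frac{C}{4}$ ($O{\left(C \right)} = \frac{C - 13}{4} = \frac{-13 + C}{4} = - \frac{13}{4} + \frac{C}{4}$)
$J + O{\left(62 \right)} = 37 + \left(- \frac{13}{4} + \frac{1}{4} \cdot 62\right) = 37 + \left(- \frac{13}{4} + \frac{31}{2}\right) = 37 + \frac{49}{4} = \frac{197}{4}$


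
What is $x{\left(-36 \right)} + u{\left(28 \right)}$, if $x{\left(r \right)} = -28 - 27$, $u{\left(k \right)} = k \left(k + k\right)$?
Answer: $1513$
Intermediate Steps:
$u{\left(k \right)} = 2 k^{2}$ ($u{\left(k \right)} = k 2 k = 2 k^{2}$)
$x{\left(r \right)} = -55$ ($x{\left(r \right)} = -28 - 27 = -55$)
$x{\left(-36 \right)} + u{\left(28 \right)} = -55 + 2 \cdot 28^{2} = -55 + 2 \cdot 784 = -55 + 1568 = 1513$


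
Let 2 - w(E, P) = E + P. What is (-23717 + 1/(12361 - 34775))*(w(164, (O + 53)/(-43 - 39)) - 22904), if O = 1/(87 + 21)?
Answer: 294273042572501/537936 ≈ 5.4704e+8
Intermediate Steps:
O = 1/108 ≈ 0.0092593
w(E, P) = 2 - E - P (w(E, P) = 2 - (E + P) = 2 + (-E - P) = 2 - E - P)
(-23717 + 1/(12361 - 34775))*(w(164, (O + 53)/(-43 - 39)) - 22904) = (-23717 + 1/(12361 - 34775))*((2 - 1*164 - (1/108 + 53)/(-43 - 39)) - 22904) = (-23717 + 1/(-22414))*((2 - 164 - 5725/(108*(-82))) - 22904) = (-23717 - 1/22414)*((2 - 164 - 5725*(-1)/(108*82)) - 22904) = -531592839*((2 - 164 - 1*(-5725/8856)) - 22904)/22414 = -531592839*((2 - 164 + 5725/8856) - 22904)/22414 = -531592839*(-1428947/8856 - 22904)/22414 = -531592839/22414*(-204266771/8856) = 294273042572501/537936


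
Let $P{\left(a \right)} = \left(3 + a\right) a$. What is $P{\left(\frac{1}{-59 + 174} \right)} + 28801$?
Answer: $\frac{380893571}{13225} \approx 28801.0$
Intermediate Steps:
$P{\left(a \right)} = a \left(3 + a\right)$
$P{\left(\frac{1}{-59 + 174} \right)} + 28801 = \frac{3 + \frac{1}{-59 + 174}}{-59 + 174} + 28801 = \frac{3 + \frac{1}{115}}{115} + 28801 = \frac{1}{115} \cdot \frac{346}{115} + 28801 = \frac{346}{13225} + 28801 = \frac{380893571}{13225}$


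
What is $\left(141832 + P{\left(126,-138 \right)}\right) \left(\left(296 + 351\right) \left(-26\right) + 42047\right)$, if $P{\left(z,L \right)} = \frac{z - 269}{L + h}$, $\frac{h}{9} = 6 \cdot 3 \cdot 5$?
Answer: $\frac{2404218991225}{672} \approx 3.5777 \cdot 10^{9}$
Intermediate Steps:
$h = 810$ ($h = 9 \cdot 6 \cdot 3 \cdot 5 = 9 \cdot 18 \cdot 5 = 9 \cdot 90 = 810$)
$P{\left(z,L \right)} = \frac{-269 + z}{810 + L}$ ($P{\left(z,L \right)} = \frac{z - 269}{L + 810} = \frac{-269 + z}{810 + L}$)
$\left(141832 + P{\left(126,-138 \right)}\right) \left(\left(296 + 351\right) \left(-26\right) + 42047\right) = \left(141832 + \frac{-269 + 126}{810 - 138}\right) \left(\left(296 + 351\right) \left(-26\right) + 42047\right) = \left(141832 + \frac{1}{672} \left(-143\right)\right) \left(647 \left(-26\right) + 42047\right) = \left(141832 + \frac{1}{672} \left(-143\right)\right) \left(-16822 + 42047\right) = \left(141832 - \frac{143}{672}\right) 25225 = \frac{95310961}{672} \cdot 25225 = \frac{2404218991225}{672}$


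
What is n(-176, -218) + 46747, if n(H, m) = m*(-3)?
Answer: 47401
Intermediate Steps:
n(H, m) = -3*m
n(-176, -218) + 46747 = -3*(-218) + 46747 = 654 + 46747 = 47401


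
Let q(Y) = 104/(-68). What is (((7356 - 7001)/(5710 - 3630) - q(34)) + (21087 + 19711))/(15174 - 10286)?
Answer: 288535479/34567936 ≈ 8.3469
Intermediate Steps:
q(Y) = -26/17 (q(Y) = 104*(-1/68) = -26/17)
(((7356 - 7001)/(5710 - 3630) - q(34)) + (21087 + 19711))/(15174 - 10286) = (((7356 - 7001)/(5710 - 3630) - 1*(-26/17)) + (21087 + 19711))/(15174 - 10286) = ((355/2080 + 26/17) + 40798)/4888 = ((355*(1/2080) + 26/17) + 40798)*(1/4888) = ((71/416 + 26/17) + 40798)*(1/4888) = (12023/7072 + 40798)*(1/4888) = (288535479/7072)*(1/4888) = 288535479/34567936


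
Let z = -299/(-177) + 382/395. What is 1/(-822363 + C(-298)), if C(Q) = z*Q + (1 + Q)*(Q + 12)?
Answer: -69915/51612133477 ≈ -1.3546e-6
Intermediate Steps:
z = 185719/69915 (z = -299*(-1/177) + 382*(1/395) = 299/177 + 382/395 = 185719/69915 ≈ 2.6564)
C(Q) = 185719*Q/69915 + (1 + Q)*(12 + Q) (C(Q) = 185719*Q/69915 + (1 + Q)*(Q + 12) = 185719*Q/69915 + (1 + Q)*(12 + Q))
1/(-822363 + C(-298)) = 1/(-822363 + (12 + (-298)**2 + (1094614/69915)*(-298))) = 1/(-822363 + (12 + 88804 - 326194972/69915)) = 1/(-822363 + 5883375668/69915) = 1/(-51612133477/69915) = -69915/51612133477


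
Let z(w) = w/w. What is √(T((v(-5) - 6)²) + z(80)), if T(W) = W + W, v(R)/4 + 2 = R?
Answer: 3*√257 ≈ 48.094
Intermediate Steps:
z(w) = 1
v(R) = -8 + 4*R
T(W) = 2*W
√(T((v(-5) - 6)²) + z(80)) = √(2*((-8 + 4*(-5)) - 6)² + 1) = √(2*((-8 - 20) - 6)² + 1) = √(2*(-28 - 6)² + 1) = √(2*(-34)² + 1) = √(2*1156 + 1) = √(2312 + 1) = √2313 = 3*√257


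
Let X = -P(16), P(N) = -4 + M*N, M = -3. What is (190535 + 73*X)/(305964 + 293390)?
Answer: 194331/599354 ≈ 0.32423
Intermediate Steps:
P(N) = -4 - 3*N
X = 52 (X = -(-4 - 3*16) = -(-4 - 48) = -1*(-52) = 52)
(190535 + 73*X)/(305964 + 293390) = (190535 + 73*52)/(305964 + 293390) = (190535 + 3796)/599354 = 194331*(1/599354) = 194331/599354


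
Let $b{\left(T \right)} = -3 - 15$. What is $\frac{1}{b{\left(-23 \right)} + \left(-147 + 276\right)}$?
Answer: $\frac{1}{111} \approx 0.009009$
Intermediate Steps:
$b{\left(T \right)} = -18$ ($b{\left(T \right)} = -3 - 15 = -18$)
$\frac{1}{b{\left(-23 \right)} + \left(-147 + 276\right)} = \frac{1}{-18 + \left(-147 + 276\right)} = \frac{1}{-18 + 129} = \frac{1}{111}$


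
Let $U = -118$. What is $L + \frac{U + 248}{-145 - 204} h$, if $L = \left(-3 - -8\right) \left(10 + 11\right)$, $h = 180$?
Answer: $\frac{13245}{349} \approx 37.951$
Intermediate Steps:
$L = 105$ ($L = \left(-3 + 8\right) 21 = 5 \cdot 21 = 105$)
$L + \frac{U + 248}{-145 - 204} h = 105 + \frac{-118 + 248}{-145 - 204} \cdot 180 = 105 + \frac{130}{-349} \cdot 180 = 105 + 130 \left(- \frac{1}{349}\right) 180 = 105 - \frac{23400}{349} = \frac{13245}{349}$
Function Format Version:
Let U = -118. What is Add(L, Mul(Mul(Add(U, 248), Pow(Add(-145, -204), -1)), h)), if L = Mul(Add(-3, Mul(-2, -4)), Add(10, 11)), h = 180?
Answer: Rational(13245, 349) ≈ 37.951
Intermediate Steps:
L = 105 (L = Mul(Add(-3, 8), 21) = Mul(5, 21) = 105)
Add(L, Mul(Mul(Add(U, 248), Pow(Add(-145, -204), -1)), h)) = Add(105, Mul(Mul(Add(-118, 248), Pow(Add(-145, -204), -1)), 180)) = Add(105, Mul(Mul(130, Pow(-349, -1)), 180)) = Add(105, Mul(Mul(130, Rational(-1, 349)), 180)) = Add(105, Mul(Rational(-130, 349), 180)) = Add(105, Rational(-23400, 349)) = Rational(13245, 349)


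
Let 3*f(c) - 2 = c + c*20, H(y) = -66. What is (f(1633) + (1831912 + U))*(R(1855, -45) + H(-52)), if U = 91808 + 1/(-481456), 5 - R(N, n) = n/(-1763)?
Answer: -75179028519203869/636605196 ≈ -1.1809e+8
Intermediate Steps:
f(c) = 2/3 + 7*c (f(c) = 2/3 + (c + c*20)/3 = 2/3 + (c + 20*c)/3 = 2/3 + (21*c)/3 = 2/3 + 7*c)
R(N, n) = 5 + n/1763 (R(N, n) = 5 - n/(-1763) = 5 - n*(-1)/1763 = 5 - (-1)*n/1763 = 5 + n/1763)
U = 44201512447/481456 (U = 91808 - 1/481456 = 44201512447/481456 ≈ 91808.)
(f(1633) + (1831912 + U))*(R(1855, -45) + H(-52)) = ((2/3 + 7*1633) + (1831912 + 44201512447/481456))*((5 + (1/1763)*(-45)) - 66) = ((2/3 + 11431) + 926186536319/481456)*((5 - 45/1763) - 66) = (34295/3 + 926186536319/481456)*(8770/1763 - 66) = (2795071142477/1444368)*(-107588/1763) = -75179028519203869/636605196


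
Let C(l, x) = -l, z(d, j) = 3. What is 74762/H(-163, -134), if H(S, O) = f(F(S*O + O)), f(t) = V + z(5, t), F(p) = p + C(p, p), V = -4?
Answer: -74762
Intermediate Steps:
F(p) = 0 (F(p) = p - p = 0)
f(t) = -1 (f(t) = -4 + 3 = -1)
H(S, O) = -1
74762/H(-163, -134) = 74762/(-1) = 74762*(-1) = -74762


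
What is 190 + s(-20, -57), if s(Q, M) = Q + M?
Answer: 113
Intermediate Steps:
s(Q, M) = M + Q
190 + s(-20, -57) = 190 + (-57 - 20) = 190 - 77 = 113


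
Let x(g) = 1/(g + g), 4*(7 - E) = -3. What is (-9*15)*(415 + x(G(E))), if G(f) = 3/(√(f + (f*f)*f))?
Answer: -56025 - 45*√30287/16 ≈ -56514.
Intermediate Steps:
E = 31/4 (E = 7 - ¼*(-3) = 7 + ¾ = 31/4 ≈ 7.7500)
G(f) = 3/√(f + f³) (G(f) = 3/(√(f + f²*f)) = 3/(√(f + f³)) = 3/√(f + f³))
x(g) = 1/(2*g)
(-9*15)*(415 + x(G(E))) = (-9*15)*(415 + 1/(2*((3/√(31/4 + (31/4)³))))) = -135*(415 + 1/(2*((3/√(31/4 + 29791/64))))) = -135*(415 + 1/(2*((3/√(30287/64))))) = -135*(415 + 1/(2*((3*(8*√30287/30287))))) = -135*(415 + 1/(2*((24*√30287/30287)))) = -135*(415 + (√30287/24)/2) = -135*(415 + √30287/48) = -56025 - 45*√30287/16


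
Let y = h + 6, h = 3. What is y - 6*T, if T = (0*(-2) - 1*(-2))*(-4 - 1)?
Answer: 69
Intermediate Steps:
y = 9 (y = 3 + 6 = 9)
T = -10 (T = (0 + 2)*(-5) = 2*(-5) = -10)
y - 6*T = 9 - 6*(-10) = 9 + 60 = 69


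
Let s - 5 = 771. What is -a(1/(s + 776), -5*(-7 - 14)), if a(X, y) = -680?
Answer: 680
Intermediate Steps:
s = 776 (s = 5 + 771 = 776)
-a(1/(s + 776), -5*(-7 - 14)) = -1*(-680) = 680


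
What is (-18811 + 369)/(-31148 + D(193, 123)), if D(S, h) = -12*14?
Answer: 9221/15658 ≈ 0.58890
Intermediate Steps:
D(S, h) = -168
(-18811 + 369)/(-31148 + D(193, 123)) = (-18811 + 369)/(-31148 - 168) = -18442/(-31316) = -18442*(-1/31316) = 9221/15658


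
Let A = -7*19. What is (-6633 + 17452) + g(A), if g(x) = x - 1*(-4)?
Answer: 10690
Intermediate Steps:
A = -133
g(x) = 4 + x (g(x) = x + 4 = 4 + x)
(-6633 + 17452) + g(A) = (-6633 + 17452) + (4 - 133) = 10819 - 129 = 10690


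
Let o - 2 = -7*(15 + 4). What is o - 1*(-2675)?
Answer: 2544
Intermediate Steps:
o = -131 (o = 2 - 7*(15 + 4) = 2 - 7*19 = 2 - 133 = -131)
o - 1*(-2675) = -131 - 1*(-2675) = -131 + 2675 = 2544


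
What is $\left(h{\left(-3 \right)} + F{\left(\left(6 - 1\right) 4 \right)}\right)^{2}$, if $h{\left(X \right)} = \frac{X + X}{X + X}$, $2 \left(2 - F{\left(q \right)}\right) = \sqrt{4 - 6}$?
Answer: $\frac{\left(6 - i \sqrt{2}\right)^{2}}{4} \approx 8.5 - 4.2426 i$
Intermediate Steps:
$F{\left(q \right)} = 2 - \frac{i \sqrt{2}}{2}$ ($F{\left(q \right)} = 2 - \frac{\sqrt{4 - 6}}{2} = 2 - \frac{\sqrt{-2}}{2} = 2 - \frac{i \sqrt{2}}{2}$)
$h{\left(X \right)} = 1$ ($h{\left(X \right)} = \frac{2 X}{2 X} = 2 X \frac{1}{2 X} = 1$)
$\left(h{\left(-3 \right)} + F{\left(\left(6 - 1\right) 4 \right)}\right)^{2} = \left(1 + \left(2 - \frac{i \sqrt{2}}{2}\right)\right)^{2} = \left(3 - \frac{i \sqrt{2}}{2}\right)^{2}$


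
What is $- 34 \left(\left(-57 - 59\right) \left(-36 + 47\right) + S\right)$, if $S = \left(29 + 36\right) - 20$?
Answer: $41854$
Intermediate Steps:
$S = 45$ ($S = 65 - 20 = 45$)
$- 34 \left(\left(-57 - 59\right) \left(-36 + 47\right) + S\right) = - 34 \left(\left(-57 - 59\right) \left(-36 + 47\right) + 45\right) = - 34 \left(\left(-116\right) 11 + 45\right) = - 34 \left(-1276 + 45\right) = \left(-34\right) \left(-1231\right) = 41854$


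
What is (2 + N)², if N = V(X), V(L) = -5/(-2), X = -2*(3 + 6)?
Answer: 81/4 ≈ 20.250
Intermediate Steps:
X = -18 (X = -2*9 = -18)
V(L) = 5/2 (V(L) = -5*(-½) = 5/2)
N = 5/2 ≈ 2.5000
(2 + N)² = (2 + 5/2)² = (9/2)² = 81/4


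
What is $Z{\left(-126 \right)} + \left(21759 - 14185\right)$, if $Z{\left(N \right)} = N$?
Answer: $7448$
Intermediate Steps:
$Z{\left(-126 \right)} + \left(21759 - 14185\right) = -126 + \left(21759 - 14185\right) = -126 + 7574 = 7448$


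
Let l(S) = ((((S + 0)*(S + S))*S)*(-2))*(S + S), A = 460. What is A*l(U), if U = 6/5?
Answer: -953856/125 ≈ -7630.8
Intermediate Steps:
U = 6/5 (U = 6*(⅕) = 6/5 ≈ 1.2000)
l(S) = -8*S⁴ (l(S) = (((S*(2*S))*S)*(-2))*(2*S) = (((2*S²)*S)*(-2))*(2*S) = ((2*S³)*(-2))*(2*S) = (-4*S³)*(2*S) = -8*S⁴)
A*l(U) = 460*(-8*(6/5)⁴) = 460*(-8*1296/625) = 460*(-10368/625) = -953856/125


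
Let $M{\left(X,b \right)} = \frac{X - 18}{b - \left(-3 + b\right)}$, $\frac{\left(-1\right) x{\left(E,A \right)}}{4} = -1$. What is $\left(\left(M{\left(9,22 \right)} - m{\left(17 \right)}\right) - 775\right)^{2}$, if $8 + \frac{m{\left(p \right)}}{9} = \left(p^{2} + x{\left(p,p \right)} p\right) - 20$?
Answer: $13980121$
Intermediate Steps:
$x{\left(E,A \right)} = 4$ ($x{\left(E,A \right)} = \left(-4\right) \left(-1\right) = 4$)
$m{\left(p \right)} = -252 + 9 p^{2} + 36 p$ ($m{\left(p \right)} = -72 + 9 \left(\left(p^{2} + 4 p\right) - 20\right) = -72 + 9 \left(-20 + p^{2} + 4 p\right) = -72 + \left(-180 + 9 p^{2} + 36 p\right) = -252 + 9 p^{2} + 36 p$)
$M{\left(X,b \right)} = -6 + \frac{X}{3}$ ($M{\left(X,b \right)} = \frac{-18 + X}{3} = \left(-18 + X\right) \frac{1}{3} = -6 + \frac{X}{3}$)
$\left(\left(M{\left(9,22 \right)} - m{\left(17 \right)}\right) - 775\right)^{2} = \left(\left(\left(-6 + \frac{1}{3} \cdot 9\right) - \left(-252 + 9 \cdot 17^{2} + 36 \cdot 17\right)\right) - 775\right)^{2} = \left(\left(\left(-6 + 3\right) - \left(-252 + 9 \cdot 289 + 612\right)\right) - 775\right)^{2} = \left(\left(-3 - \left(-252 + 2601 + 612\right)\right) - 775\right)^{2} = \left(\left(-3 - 2961\right) - 775\right)^{2} = \left(-2964 - 775\right)^{2} = \left(-3739\right)^{2} = 13980121$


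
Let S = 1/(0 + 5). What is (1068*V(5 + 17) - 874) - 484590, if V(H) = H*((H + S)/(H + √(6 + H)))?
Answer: -43728362/95 - 217338*√7/95 ≈ -4.6635e+5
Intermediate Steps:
S = ⅕ (S = 1/5 = ⅕ ≈ 0.20000)
V(H) = H*(⅕ + H)/(H + √(6 + H)) (V(H) = H*((H + ⅕)/(H + √(6 + H))) = H*((⅕ + H)/(H + √(6 + H))) = H*(⅕ + H)/(H + √(6 + H)))
(1068*V(5 + 17) - 874) - 484590 = (1068*((5 + 17)*(1 + 5*(5 + 17))/(5*((5 + 17) + √(6 + (5 + 17))))) - 874) - 484590 = (1068*((⅕)*22*(1 + 5*22)/(22 + √(6 + 22))) - 874) - 484590 = (1068*((⅕)*22*(1 + 110)/(22 + √28)) - 874) - 484590 = (1068*((⅕)*22*111/(22 + 2*√7)) - 874) - 484590 = (1068*(2442/(5*(22 + 2*√7))) - 874) - 484590 = (2608056/(5*(22 + 2*√7)) - 874) - 484590 = (-874 + 2608056/(5*(22 + 2*√7))) - 484590 = -485464 + 2608056/(5*(22 + 2*√7))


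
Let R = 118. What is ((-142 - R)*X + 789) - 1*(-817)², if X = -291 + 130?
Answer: -624840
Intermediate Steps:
X = -161
((-142 - R)*X + 789) - 1*(-817)² = ((-142 - 1*118)*(-161) + 789) - 1*(-817)² = ((-142 - 118)*(-161) + 789) - 1*667489 = (-260*(-161) + 789) - 667489 = (41860 + 789) - 667489 = 42649 - 667489 = -624840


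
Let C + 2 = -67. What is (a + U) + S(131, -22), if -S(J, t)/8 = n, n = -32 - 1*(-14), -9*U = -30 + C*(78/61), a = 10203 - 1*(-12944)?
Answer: 4264657/183 ≈ 23304.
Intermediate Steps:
a = 23147 (a = 10203 + 12944 = 23147)
C = -69 (C = -2 - 67 = -69)
U = 2404/183 (U = -(-30 - 5382/61)/9 = -⅑*(-7212/61) = 2404/183 ≈ 13.137)
n = -18 (n = -32 + 14 = -18)
S(J, t) = 144 (S(J, t) = -8*(-18) = 144)
(a + U) + S(131, -22) = (23147 + 2404/183) + 144 = 4238305/183 + 144 = 4264657/183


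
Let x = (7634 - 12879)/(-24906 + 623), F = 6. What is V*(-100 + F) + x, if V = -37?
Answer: 84461519/24283 ≈ 3478.2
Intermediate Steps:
x = 5245/24283 (x = -5245/(-24283) = -5245*(-1/24283) = 5245/24283 ≈ 0.21599)
V*(-100 + F) + x = -37*(-100 + 6) + 5245/24283 = -37*(-94) + 5245/24283 = 3478 + 5245/24283 = 84461519/24283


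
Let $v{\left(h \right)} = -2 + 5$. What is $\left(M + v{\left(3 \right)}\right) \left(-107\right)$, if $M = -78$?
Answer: $8025$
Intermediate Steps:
$v{\left(h \right)} = 3$
$\left(M + v{\left(3 \right)}\right) \left(-107\right) = \left(-78 + 3\right) \left(-107\right) = \left(-75\right) \left(-107\right) = 8025$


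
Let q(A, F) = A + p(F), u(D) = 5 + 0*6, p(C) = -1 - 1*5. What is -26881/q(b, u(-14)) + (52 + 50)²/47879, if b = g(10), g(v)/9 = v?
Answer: -1286161463/4021836 ≈ -319.79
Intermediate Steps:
g(v) = 9*v
p(C) = -6 (p(C) = -1 - 5 = -6)
b = 90 (b = 9*10 = 90)
u(D) = 5 (u(D) = 5 + 0 = 5)
q(A, F) = -6 + A (q(A, F) = A - 6 = -6 + A)
-26881/q(b, u(-14)) + (52 + 50)²/47879 = -26881/(-6 + 90) + (52 + 50)²/47879 = -26881/84 + 102²*(1/47879) = -26881*1/84 + 10404*(1/47879) = -26881/84 + 10404/47879 = -1286161463/4021836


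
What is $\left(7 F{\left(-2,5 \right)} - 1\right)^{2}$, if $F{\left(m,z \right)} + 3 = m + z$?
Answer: $1$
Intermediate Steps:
$F{\left(m,z \right)} = -3 + m + z$ ($F{\left(m,z \right)} = -3 + \left(m + z\right) = -3 + m + z$)
$\left(7 F{\left(-2,5 \right)} - 1\right)^{2} = \left(7 \left(-3 - 2 + 5\right) - 1\right)^{2} = \left(7 \cdot 0 - 1\right)^{2} = \left(0 - 1\right)^{2} = \left(-1\right)^{2} = 1$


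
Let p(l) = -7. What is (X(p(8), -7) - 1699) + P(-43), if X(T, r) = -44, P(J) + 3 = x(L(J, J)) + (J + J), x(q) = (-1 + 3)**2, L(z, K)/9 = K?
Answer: -1828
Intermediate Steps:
L(z, K) = 9*K
x(q) = 4 (x(q) = 2**2 = 4)
P(J) = 1 + 2*J (P(J) = -3 + (4 + (J + J)) = -3 + (4 + 2*J) = 1 + 2*J)
(X(p(8), -7) - 1699) + P(-43) = (-44 - 1699) + (1 + 2*(-43)) = -1743 + (1 - 86) = -1743 - 85 = -1828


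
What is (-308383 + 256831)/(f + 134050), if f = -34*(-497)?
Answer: -1432/4193 ≈ -0.34152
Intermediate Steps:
f = 16898
(-308383 + 256831)/(f + 134050) = (-308383 + 256831)/(16898 + 134050) = -51552/150948 = -51552*1/150948 = -1432/4193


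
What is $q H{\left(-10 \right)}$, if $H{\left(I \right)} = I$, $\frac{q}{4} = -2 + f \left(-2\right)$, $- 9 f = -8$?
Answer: $\frac{1360}{9} \approx 151.11$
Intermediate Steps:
$f = \frac{8}{9}$ ($f = \left(- \frac{1}{9}\right) \left(-8\right) = \frac{8}{9} \approx 0.88889$)
$q = - \frac{136}{9}$ ($q = 4 \left(-2 + \frac{8}{9} \left(-2\right)\right) = 4 \left(-2 - \frac{16}{9}\right) = 4 \left(- \frac{34}{9}\right) = - \frac{136}{9} \approx -15.111$)
$q H{\left(-10 \right)} = \left(- \frac{136}{9}\right) \left(-10\right) = \frac{1360}{9}$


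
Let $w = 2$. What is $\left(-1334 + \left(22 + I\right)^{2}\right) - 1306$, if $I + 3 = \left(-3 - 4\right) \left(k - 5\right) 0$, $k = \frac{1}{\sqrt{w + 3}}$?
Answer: $-2279$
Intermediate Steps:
$k = \frac{\sqrt{5}}{5}$ ($k = \frac{1}{\sqrt{2 + 3}} = \frac{1}{\sqrt{5}} = \frac{\sqrt{5}}{5} \approx 0.44721$)
$I = -3$ ($I = -3 + \left(-3 - 4\right) \left(\frac{\sqrt{5}}{5} - 5\right) 0 = -3 + - 7 \left(-5 + \frac{\sqrt{5}}{5}\right) 0 = -3 + \left(35 - \frac{7 \sqrt{5}}{5}\right) 0 = -3 + 0 = -3$)
$\left(-1334 + \left(22 + I\right)^{2}\right) - 1306 = \left(-1334 + \left(22 - 3\right)^{2}\right) - 1306 = \left(-1334 + 19^{2}\right) - 1306 = \left(-1334 + 361\right) - 1306 = -973 - 1306 = -2279$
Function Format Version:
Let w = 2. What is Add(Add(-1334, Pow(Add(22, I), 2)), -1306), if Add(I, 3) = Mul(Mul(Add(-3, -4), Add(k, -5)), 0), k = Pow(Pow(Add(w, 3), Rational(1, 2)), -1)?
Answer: -2279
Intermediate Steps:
k = Mul(Rational(1, 5), Pow(5, Rational(1, 2))) (k = Pow(Pow(Add(2, 3), Rational(1, 2)), -1) = Pow(Pow(5, Rational(1, 2)), -1) = Mul(Rational(1, 5), Pow(5, Rational(1, 2))) ≈ 0.44721)
I = -3 (I = Add(-3, Mul(Mul(Add(-3, -4), Add(Mul(Rational(1, 5), Pow(5, Rational(1, 2))), -5)), 0)) = Add(-3, Mul(Mul(-7, Add(-5, Mul(Rational(1, 5), Pow(5, Rational(1, 2))))), 0)) = Add(-3, Mul(Add(35, Mul(Rational(-7, 5), Pow(5, Rational(1, 2)))), 0)) = Add(-3, 0) = -3)
Add(Add(-1334, Pow(Add(22, I), 2)), -1306) = Add(Add(-1334, Pow(Add(22, -3), 2)), -1306) = Add(Add(-1334, Pow(19, 2)), -1306) = Add(Add(-1334, 361), -1306) = Add(-973, -1306) = -2279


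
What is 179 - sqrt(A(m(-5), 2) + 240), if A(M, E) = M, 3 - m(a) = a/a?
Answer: 179 - 11*sqrt(2) ≈ 163.44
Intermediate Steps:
m(a) = 2 (m(a) = 3 - a/a = 3 - 1*1 = 3 - 1 = 2)
179 - sqrt(A(m(-5), 2) + 240) = 179 - sqrt(2 + 240) = 179 - sqrt(242) = 179 - 11*sqrt(2)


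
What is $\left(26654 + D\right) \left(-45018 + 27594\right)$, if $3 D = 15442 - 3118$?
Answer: $-535997088$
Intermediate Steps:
$D = 4108$ ($D = \frac{15442 - 3118}{3} = \frac{1}{3} \cdot 12324 = 4108$)
$\left(26654 + D\right) \left(-45018 + 27594\right) = \left(26654 + 4108\right) \left(-45018 + 27594\right) = 30762 \left(-17424\right) = -535997088$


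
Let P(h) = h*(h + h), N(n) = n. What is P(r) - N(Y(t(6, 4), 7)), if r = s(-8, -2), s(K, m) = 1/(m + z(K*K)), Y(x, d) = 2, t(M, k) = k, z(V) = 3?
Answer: 0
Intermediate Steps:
s(K, m) = 1/(3 + m) (s(K, m) = 1/(m + 3) = 1/(3 + m))
r = 1 (r = 1/(3 - 2) = 1/1 = 1)
P(h) = 2*h**2 (P(h) = h*(2*h) = 2*h**2)
P(r) - N(Y(t(6, 4), 7)) = 2*1**2 - 1*2 = 2*1 - 2 = 2 - 2 = 0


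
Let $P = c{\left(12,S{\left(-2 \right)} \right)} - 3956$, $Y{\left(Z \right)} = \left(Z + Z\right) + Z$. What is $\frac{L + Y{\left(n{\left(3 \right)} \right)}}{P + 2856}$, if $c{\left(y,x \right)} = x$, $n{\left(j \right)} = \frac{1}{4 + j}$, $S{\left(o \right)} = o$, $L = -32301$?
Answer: $\frac{113052}{3857} \approx 29.311$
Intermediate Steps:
$Y{\left(Z \right)} = 3 Z$ ($Y{\left(Z \right)} = 2 Z + Z = 3 Z$)
$P = -3958$ ($P = -2 - 3956 = -3958$)
$\frac{L + Y{\left(n{\left(3 \right)} \right)}}{P + 2856} = \frac{-32301 + \frac{3}{4 + 3}}{-3958 + 2856} = \frac{-32301 + \frac{3}{7}}{-1102} = \left(-32301 + 3 \cdot \frac{1}{7}\right) \left(- \frac{1}{1102}\right) = \left(-32301 + \frac{3}{7}\right) \left(- \frac{1}{1102}\right) = \left(- \frac{226104}{7}\right) \left(- \frac{1}{1102}\right) = \frac{113052}{3857}$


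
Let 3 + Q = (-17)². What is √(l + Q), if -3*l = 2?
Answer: 2*√642/3 ≈ 16.892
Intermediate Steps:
l = -⅔ (l = -⅓*2 = -⅔ ≈ -0.66667)
Q = 286 (Q = -3 + (-17)² = -3 + 289 = 286)
√(l + Q) = √(-⅔ + 286) = √(856/3) = 2*√642/3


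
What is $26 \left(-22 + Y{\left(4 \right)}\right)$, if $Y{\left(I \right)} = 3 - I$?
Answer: $-598$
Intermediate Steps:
$26 \left(-22 + Y{\left(4 \right)}\right) = 26 \left(-22 + \left(3 - 4\right)\right) = 26 \left(-22 - 1\right) = 26 \left(-23\right) = -598$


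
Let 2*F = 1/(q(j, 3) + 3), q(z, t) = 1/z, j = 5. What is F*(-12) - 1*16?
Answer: -143/8 ≈ -17.875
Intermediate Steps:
F = 5/32 (F = 1/(2*(1/5 + 3)) = 1/(2*(⅕ + 3)) = 1/(2*(16/5)) = (½)*(5/16) = 5/32 ≈ 0.15625)
F*(-12) - 1*16 = (5/32)*(-12) - 1*16 = -15/8 - 16 = -143/8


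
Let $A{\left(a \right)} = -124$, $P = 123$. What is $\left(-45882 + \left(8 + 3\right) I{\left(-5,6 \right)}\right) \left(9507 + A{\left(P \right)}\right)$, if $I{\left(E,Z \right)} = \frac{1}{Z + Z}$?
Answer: $- \frac{5166026459}{12} \approx -4.305 \cdot 10^{8}$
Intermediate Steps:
$I{\left(E,Z \right)} = \frac{1}{2 Z}$
$\left(-45882 + \left(8 + 3\right) I{\left(-5,6 \right)}\right) \left(9507 + A{\left(P \right)}\right) = \left(-45882 + \left(8 + 3\right) \frac{1}{2 \cdot 6}\right) \left(9507 - 124\right) = \left(-45882 + 11 \cdot \frac{1}{2} \cdot \frac{1}{6}\right) 9383 = \left(-45882 + 11 \cdot \frac{1}{12}\right) 9383 = \left(-45882 + \frac{11}{12}\right) 9383 = \left(- \frac{550573}{12}\right) 9383 = - \frac{5166026459}{12}$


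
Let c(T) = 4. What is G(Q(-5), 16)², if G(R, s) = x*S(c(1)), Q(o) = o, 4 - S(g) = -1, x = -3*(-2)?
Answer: 900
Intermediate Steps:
x = 6
S(g) = 5 (S(g) = 4 - 1*(-1) = 4 + 1 = 5)
G(R, s) = 30 (G(R, s) = 6*5 = 30)
G(Q(-5), 16)² = 30² = 900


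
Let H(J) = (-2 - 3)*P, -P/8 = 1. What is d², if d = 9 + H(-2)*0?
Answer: 81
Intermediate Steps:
P = -8 (P = -8*1 = -8)
H(J) = 40 (H(J) = (-2 - 3)*(-8) = -5*(-8) = 40)
d = 9 (d = 9 + 40*0 = 9 + 0 = 9)
d² = 9² = 81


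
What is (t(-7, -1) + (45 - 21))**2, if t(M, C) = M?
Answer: 289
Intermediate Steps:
(t(-7, -1) + (45 - 21))**2 = (-7 + (45 - 21))**2 = (-7 + 24)**2 = 17**2 = 289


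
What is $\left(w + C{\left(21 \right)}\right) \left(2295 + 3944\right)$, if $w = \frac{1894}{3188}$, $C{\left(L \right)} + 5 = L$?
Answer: $\frac{165027789}{1594} \approx 1.0353 \cdot 10^{5}$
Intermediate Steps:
$C{\left(L \right)} = -5 + L$
$w = \frac{947}{1594}$ ($w = 1894 \cdot \frac{1}{3188} = \frac{947}{1594} \approx 0.5941$)
$\left(w + C{\left(21 \right)}\right) \left(2295 + 3944\right) = \left(\frac{947}{1594} + \left(-5 + 21\right)\right) \left(2295 + 3944\right) = \left(\frac{947}{1594} + 16\right) 6239 = \frac{26451}{1594} \cdot 6239 = \frac{165027789}{1594}$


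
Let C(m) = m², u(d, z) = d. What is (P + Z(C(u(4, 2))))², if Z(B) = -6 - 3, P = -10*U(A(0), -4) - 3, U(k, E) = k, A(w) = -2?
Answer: 64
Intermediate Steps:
P = 17 (P = -10*(-2) - 3 = 20 - 3 = 17)
Z(B) = -9
(P + Z(C(u(4, 2))))² = (17 - 9)² = 8² = 64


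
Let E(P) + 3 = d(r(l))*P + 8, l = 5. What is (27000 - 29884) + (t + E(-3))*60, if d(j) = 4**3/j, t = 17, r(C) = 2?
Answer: -7324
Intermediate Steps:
d(j) = 64/j
E(P) = 5 + 32*P (E(P) = -3 + ((64/2)*P + 8) = -3 + ((64*(1/2))*P + 8) = -3 + (32*P + 8) = -3 + (8 + 32*P) = 5 + 32*P)
(27000 - 29884) + (t + E(-3))*60 = (27000 - 29884) + (17 + (5 + 32*(-3)))*60 = -2884 + (17 + (5 - 96))*60 = -2884 + (17 - 91)*60 = -2884 - 74*60 = -2884 - 4440 = -7324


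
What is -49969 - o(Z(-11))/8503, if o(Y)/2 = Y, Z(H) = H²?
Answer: -38626059/773 ≈ -49969.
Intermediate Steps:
o(Y) = 2*Y
-49969 - o(Z(-11))/8503 = -49969 - 2*(-11)²/8503 = -49969 - 2*121/8503 = -49969 - 242/8503 = -49969 - 1*22/773 = -49969 - 22/773 = -38626059/773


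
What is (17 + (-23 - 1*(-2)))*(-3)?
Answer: 12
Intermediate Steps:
(17 + (-23 - 1*(-2)))*(-3) = (17 + (-23 + 2))*(-3) = (17 - 21)*(-3) = -4*(-3) = 12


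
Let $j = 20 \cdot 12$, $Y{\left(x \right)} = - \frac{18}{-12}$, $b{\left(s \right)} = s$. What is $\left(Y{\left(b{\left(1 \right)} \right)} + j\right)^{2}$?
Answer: $\frac{233289}{4} \approx 58322.0$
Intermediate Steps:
$Y{\left(x \right)} = \frac{3}{2}$ ($Y{\left(x \right)} = \left(-18\right) \left(- \frac{1}{12}\right) = \frac{3}{2}$)
$j = 240$
$\left(Y{\left(b{\left(1 \right)} \right)} + j\right)^{2} = \left(\frac{3}{2} + 240\right)^{2} = \left(\frac{483}{2}\right)^{2} = \frac{233289}{4}$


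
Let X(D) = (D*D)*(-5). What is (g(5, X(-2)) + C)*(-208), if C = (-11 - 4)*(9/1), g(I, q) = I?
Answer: 27040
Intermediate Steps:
X(D) = -5*D**2 (X(D) = D**2*(-5) = -5*D**2)
C = -135 ≈ -135.00
(g(5, X(-2)) + C)*(-208) = (5 - 135)*(-208) = -130*(-208) = 27040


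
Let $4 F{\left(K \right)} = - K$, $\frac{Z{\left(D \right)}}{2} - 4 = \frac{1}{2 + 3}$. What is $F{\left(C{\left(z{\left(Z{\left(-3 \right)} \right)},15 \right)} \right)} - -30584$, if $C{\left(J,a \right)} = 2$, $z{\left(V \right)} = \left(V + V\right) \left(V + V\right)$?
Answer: $\frac{61167}{2} \approx 30584.0$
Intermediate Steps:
$Z{\left(D \right)} = \frac{42}{5}$ ($Z{\left(D \right)} = 8 + \frac{2}{2 + 3} = 8 + \frac{2}{5} = \frac{42}{5}$)
$z{\left(V \right)} = 4 V^{2}$ ($z{\left(V \right)} = 2 V 2 V = 4 V^{2}$)
$F{\left(K \right)} = - \frac{K}{4}$ ($F{\left(K \right)} = \frac{\left(-1\right) K}{4} = - \frac{K}{4}$)
$F{\left(C{\left(z{\left(Z{\left(-3 \right)} \right)},15 \right)} \right)} - -30584 = \left(- \frac{1}{4}\right) 2 - -30584 = - \frac{1}{2} + 30584 = \frac{61167}{2}$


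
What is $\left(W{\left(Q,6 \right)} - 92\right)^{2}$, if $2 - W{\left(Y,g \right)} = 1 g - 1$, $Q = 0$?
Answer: $9025$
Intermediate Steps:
$W{\left(Y,g \right)} = 3 - g$ ($W{\left(Y,g \right)} = 2 - \left(1 g - 1\right) = 2 - \left(g - 1\right) = 2 - \left(-1 + g\right) = 3 - g$)
$\left(W{\left(Q,6 \right)} - 92\right)^{2} = \left(\left(3 - 6\right) - 92\right)^{2} = \left(-3 - 92\right)^{2} = \left(-95\right)^{2} = 9025$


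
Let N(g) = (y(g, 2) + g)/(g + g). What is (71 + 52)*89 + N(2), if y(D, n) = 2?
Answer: 10948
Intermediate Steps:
N(g) = (2 + g)/(2*g) (N(g) = (2 + g)/(g + g) = (2 + g)/((2*g)) = (2 + g)*(1/(2*g)) = (2 + g)/(2*g))
(71 + 52)*89 + N(2) = (71 + 52)*89 + (½)*(2 + 2)/2 = 123*89 + (½)*(½)*4 = 10947 + 1 = 10948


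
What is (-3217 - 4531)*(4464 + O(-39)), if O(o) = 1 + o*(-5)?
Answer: -36105680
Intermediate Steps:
O(o) = 1 - 5*o
(-3217 - 4531)*(4464 + O(-39)) = (-3217 - 4531)*(4464 + (1 - 5*(-39))) = -7748*(4464 + (1 + 195)) = -7748*(4464 + 196) = -7748*4660 = -36105680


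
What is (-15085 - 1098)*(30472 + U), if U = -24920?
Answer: -89848016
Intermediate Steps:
(-15085 - 1098)*(30472 + U) = (-15085 - 1098)*(30472 - 24920) = -16183*5552 = -89848016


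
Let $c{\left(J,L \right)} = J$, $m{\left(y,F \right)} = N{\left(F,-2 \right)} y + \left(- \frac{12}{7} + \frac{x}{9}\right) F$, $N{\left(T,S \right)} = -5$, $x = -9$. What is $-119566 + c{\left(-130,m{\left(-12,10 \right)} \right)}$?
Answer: $-119696$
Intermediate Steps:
$m{\left(y,F \right)} = - 5 y - \frac{19 F}{7}$ ($m{\left(y,F \right)} = - 5 y + \left(- \frac{12}{7} - \frac{9}{9}\right) F = - 5 y + \left(\left(-12\right) \frac{1}{7} - 1\right) F = - 5 y + \left(- \frac{12}{7} - 1\right) F = - 5 y - \frac{19 F}{7}$)
$-119566 + c{\left(-130,m{\left(-12,10 \right)} \right)} = -119566 - 130 = -119696$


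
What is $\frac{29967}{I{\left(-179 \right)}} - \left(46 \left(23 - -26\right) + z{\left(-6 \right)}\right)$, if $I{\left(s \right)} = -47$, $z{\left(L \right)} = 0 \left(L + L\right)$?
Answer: $- \frac{135905}{47} \approx -2891.6$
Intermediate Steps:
$z{\left(L \right)} = 0$ ($z{\left(L \right)} = 0 \cdot 2 L = 0$)
$\frac{29967}{I{\left(-179 \right)}} - \left(46 \left(23 - -26\right) + z{\left(-6 \right)}\right) = \frac{29967}{-47} - \left(46 \left(23 - -26\right) + 0\right) = 29967 \left(- \frac{1}{47}\right) - \left(46 \left(23 + 26\right) + 0\right) = - \frac{29967}{47} - \left(46 \cdot 49 + 0\right) = - \frac{29967}{47} - \left(2254 + 0\right) = - \frac{29967}{47} - 2254 = - \frac{135905}{47}$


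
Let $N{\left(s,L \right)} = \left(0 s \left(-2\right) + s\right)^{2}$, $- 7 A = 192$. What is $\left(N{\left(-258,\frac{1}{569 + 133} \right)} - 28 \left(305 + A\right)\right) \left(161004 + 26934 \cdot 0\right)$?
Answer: $9465747168$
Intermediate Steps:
$A = - \frac{192}{7}$ ($A = \left(- \frac{1}{7}\right) 192 = - \frac{192}{7} \approx -27.429$)
$N{\left(s,L \right)} = s^{2}$ ($N{\left(s,L \right)} = \left(0 \left(-2\right) + s\right)^{2} = \left(0 + s\right)^{2} = s^{2}$)
$\left(N{\left(-258,\frac{1}{569 + 133} \right)} - 28 \left(305 + A\right)\right) \left(161004 + 26934 \cdot 0\right) = \left(\left(-258\right)^{2} - 28 \left(305 - \frac{192}{7}\right)\right) \left(161004 + 26934 \cdot 0\right) = \left(66564 - 7772\right) \left(161004 + 0\right) = \left(66564 - 7772\right) 161004 = 58792 \cdot 161004 = 9465747168$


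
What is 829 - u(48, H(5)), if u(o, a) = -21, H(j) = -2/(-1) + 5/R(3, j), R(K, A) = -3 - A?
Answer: 850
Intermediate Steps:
H(j) = 2 + 5/(-3 - j) (H(j) = -2/(-1) + 5/(-3 - j) = -2*(-1) + 5/(-3 - j) = 2 + 5/(-3 - j))
829 - u(48, H(5)) = 829 - 1*(-21) = 829 + 21 = 850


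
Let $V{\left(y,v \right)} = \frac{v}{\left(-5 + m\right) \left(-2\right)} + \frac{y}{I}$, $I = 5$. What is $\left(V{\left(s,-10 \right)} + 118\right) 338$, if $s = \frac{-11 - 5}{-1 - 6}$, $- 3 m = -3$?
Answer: $\frac{2773121}{70} \approx 39616.0$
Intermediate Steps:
$m = 1$ ($m = \left(- \frac{1}{3}\right) \left(-3\right) = 1$)
$s = \frac{16}{7}$ ($s = - \frac{16}{-7} = \left(-16\right) \left(- \frac{1}{7}\right) = \frac{16}{7} \approx 2.2857$)
$V{\left(y,v \right)} = \frac{y}{5} + \frac{v}{8}$ ($V{\left(y,v \right)} = \frac{v}{\left(-5 + 1\right) \left(-2\right)} + \frac{y}{5} = \frac{v}{\left(-4\right) \left(-2\right)} + y \frac{1}{5} = \frac{v}{8} + \frac{y}{5} = \frac{y}{5} + \frac{v}{8}$)
$\left(V{\left(s,-10 \right)} + 118\right) 338 = \left(\left(\frac{1}{5} \cdot \frac{16}{7} + \frac{1}{8} \left(-10\right)\right) + 118\right) 338 = \left(\left(\frac{16}{35} - \frac{5}{4}\right) + 118\right) 338 = \left(- \frac{111}{140} + 118\right) 338 = \frac{16409}{140} \cdot 338 = \frac{2773121}{70}$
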